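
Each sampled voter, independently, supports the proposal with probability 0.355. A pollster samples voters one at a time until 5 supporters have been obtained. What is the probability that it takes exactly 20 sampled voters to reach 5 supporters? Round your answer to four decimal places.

0.0304

Y = trial on which the fifth success occurs; negative binomial, r=5, p=0.355.
P(Y=20) = C(19,4) · p^5 · (1−p)^15
= 3876 · 0.0056382 · 0.0013912 = 0.030403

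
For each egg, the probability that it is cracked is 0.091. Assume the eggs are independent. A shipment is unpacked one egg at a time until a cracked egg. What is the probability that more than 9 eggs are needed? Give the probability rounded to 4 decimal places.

0.4237

Y = number of eggs to the first success; geometric, p = 0.091.
P(Y > 9) = P(first 9 all fail) = (1−p)^9 = 0.423716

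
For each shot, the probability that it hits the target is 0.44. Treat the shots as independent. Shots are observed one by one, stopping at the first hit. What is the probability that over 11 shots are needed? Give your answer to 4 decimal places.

Y = number of shots to the first success; geometric, p = 0.44.
P(Y > 11) = P(first 11 all fail) = (1−p)^11 = 0.001699

0.0017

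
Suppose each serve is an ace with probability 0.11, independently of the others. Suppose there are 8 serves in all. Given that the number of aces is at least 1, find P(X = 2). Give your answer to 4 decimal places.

X ~ Binomial(8, 0.11). Want P(X=2 | X≥1) = P(X=2) / P(X≥1).
P(X=2) = C(8,2)·0.11^2·0.89^6 = 0.168377
P(X≥1) = 1 − 0.393659 = 0.606341
Ratio = 0.168377 / 0.606341 = 0.277694

0.2777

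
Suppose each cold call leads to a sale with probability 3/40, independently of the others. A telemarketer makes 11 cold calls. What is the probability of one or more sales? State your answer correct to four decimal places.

0.5758

P(at least one) = 1 − P(none) = 1 − (1 − 0.075)^11
= 1 − 0.424189 = 0.575811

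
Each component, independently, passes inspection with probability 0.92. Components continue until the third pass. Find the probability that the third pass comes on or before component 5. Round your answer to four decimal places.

0.9955

Finishing within 5 components ⇔ at least 3 successes in the first 5. With X ~ Binomial(5, 0.92), P(Y ≤ 5) = 1 − P(X ≤ 2).
  k=0: C(5,0)·0.92^0·0.08^5 = 0.000003
  k=1: C(5,1)·0.92^1·0.08^4 = 0.000188
  k=2: C(5,2)·0.92^2·0.08^3 = 0.004334
1 − 0.004525 = 0.995475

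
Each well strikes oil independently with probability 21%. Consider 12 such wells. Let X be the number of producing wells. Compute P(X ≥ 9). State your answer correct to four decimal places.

X ~ Binomial(12, 0.21); P(X ≥ 9) = Σ C(12,k) p^k (1−p)^(12−k) over k:
  k=9: C(12,9)·0.21^9·0.79^3 = 0.000086
  k=10: C(12,10)·0.21^10·0.79^2 = 0.000007
  k=11: C(12,11)·0.21^11·0.79^1 = 0.000000
  k=12: C(12,12)·0.21^12·0.79^0 = 0.000000
Total = 0.000093

0.0001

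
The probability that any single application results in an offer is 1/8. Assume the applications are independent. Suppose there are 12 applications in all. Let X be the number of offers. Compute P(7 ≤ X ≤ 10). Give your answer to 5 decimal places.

0.00021

X ~ Binomial(12, 0.125); P(7 ≤ X ≤ 10) = Σ C(12,k) p^k (1−p)^(12−k) over k:
  k=7: C(12,7)·0.125^7·0.875^5 = 0.0001937
  k=8: C(12,8)·0.125^8·0.875^4 = 0.0000173
  k=9: C(12,9)·0.125^9·0.875^3 = 0.0000011
  k=10: C(12,10)·0.125^10·0.875^2 = 0.0000000
Total = 0.0002121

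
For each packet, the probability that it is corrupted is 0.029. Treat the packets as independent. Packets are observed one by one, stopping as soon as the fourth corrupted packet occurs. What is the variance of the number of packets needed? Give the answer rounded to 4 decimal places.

Y = total packets until the fourth success; negative binomial with r=4, p=0.029.
Var(Y) = r(1−p)/p² = 4·0.971 / 0.029² = 4618.311534

4618.3115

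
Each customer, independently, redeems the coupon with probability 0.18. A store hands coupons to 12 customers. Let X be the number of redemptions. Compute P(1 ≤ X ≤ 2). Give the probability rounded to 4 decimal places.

0.5374

X ~ Binomial(12, 0.18); P(1 ≤ X ≤ 2) = Σ C(12,k) p^k (1−p)^(12−k) over k:
  k=1: C(12,1)·0.18^1·0.82^11 = 0.243448
  k=2: C(12,2)·0.18^2·0.82^10 = 0.293919
Total = 0.537367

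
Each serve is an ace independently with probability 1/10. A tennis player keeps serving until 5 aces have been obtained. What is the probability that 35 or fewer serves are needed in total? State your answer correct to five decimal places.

0.26925

Finishing within 35 serves ⇔ at least 5 successes in the first 35. With X ~ Binomial(35, 0.10), P(Y ≤ 35) = 1 − P(X ≤ 4).
  k=0: C(35,0)·0.10^0·0.90^35 = 0.0250316
  k=1: C(35,1)·0.10^1·0.90^34 = 0.0973449
  k=2: C(35,2)·0.10^2·0.90^33 = 0.1838738
  k=3: C(35,3)·0.10^3·0.90^32 = 0.2247346
  k=4: C(35,4)·0.10^4·0.90^31 = 0.1997641
1 − 0.7307490 = 0.2692510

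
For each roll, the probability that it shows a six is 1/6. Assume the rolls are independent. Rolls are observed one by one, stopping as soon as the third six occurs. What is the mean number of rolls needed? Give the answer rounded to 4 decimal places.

Y = total rolls until the third success; negative binomial with r=3, p=0.166667.
E[Y] = r / p = 3 / 0.166667 = 18.000000

18.0000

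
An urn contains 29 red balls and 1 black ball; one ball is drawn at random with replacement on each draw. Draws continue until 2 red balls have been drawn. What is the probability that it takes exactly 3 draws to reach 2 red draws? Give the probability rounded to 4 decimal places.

0.0623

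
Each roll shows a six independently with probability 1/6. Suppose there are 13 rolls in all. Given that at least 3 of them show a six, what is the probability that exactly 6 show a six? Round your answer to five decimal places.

0.02760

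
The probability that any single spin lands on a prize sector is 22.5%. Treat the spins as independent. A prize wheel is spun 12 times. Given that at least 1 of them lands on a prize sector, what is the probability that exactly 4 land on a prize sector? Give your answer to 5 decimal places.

0.17323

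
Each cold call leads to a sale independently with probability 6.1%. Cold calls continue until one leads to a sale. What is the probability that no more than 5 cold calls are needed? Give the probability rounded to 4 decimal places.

0.2700

Y = number of cold calls to the first success; geometric, p = 0.061.
P(Y ≤ 5) = 1 − (1−p)^5 = 1 − 0.730009 = 0.269991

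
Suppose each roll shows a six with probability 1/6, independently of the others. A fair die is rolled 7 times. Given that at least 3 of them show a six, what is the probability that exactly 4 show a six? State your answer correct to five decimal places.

X ~ Binomial(7, 0.166667). Want P(X=4 | X≥3) = P(X=4) / P(X≥3).
P(X=4) = C(7,4)·0.166667^4·0.833333^3 = 0.0156286
P(X≥3) = 1 − 0.2790816 − 0.3907143 − 0.2344286 = 0.0957755
Ratio = 0.0156286 / 0.0957755 = 0.1631793

0.16318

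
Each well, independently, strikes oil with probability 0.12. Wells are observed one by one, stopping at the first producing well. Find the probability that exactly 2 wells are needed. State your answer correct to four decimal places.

0.1056

Geometric (trials to first success), p = 0.12.
P(Y = 2) = (1−p)^1 · p = 0.88 · 0.12 = 0.105600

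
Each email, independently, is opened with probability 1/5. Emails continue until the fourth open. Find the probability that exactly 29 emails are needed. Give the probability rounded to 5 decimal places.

0.01980

Y = trial on which the fourth success occurs; negative binomial, r=4, p=0.20.
P(Y=29) = C(28,3) · p^4 · (1−p)^25
= 3276 · 0.0016 · 0.0037779 = 0.0198022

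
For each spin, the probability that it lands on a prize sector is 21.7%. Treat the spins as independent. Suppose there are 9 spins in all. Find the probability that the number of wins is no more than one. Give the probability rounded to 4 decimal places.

0.3866

X ~ Binomial(9, 0.217); P(X ≤ 1) = Σ C(9,k) p^k (1−p)^(9−k) over k:
  k=0: C(9,0)·0.217^0·0.783^9 = 0.110626
  k=1: C(9,1)·0.217^1·0.783^8 = 0.275928
Total = 0.386554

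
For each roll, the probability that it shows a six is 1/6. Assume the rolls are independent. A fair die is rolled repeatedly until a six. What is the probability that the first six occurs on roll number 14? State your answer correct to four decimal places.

0.0156

Geometric (trials to first success), p = 0.166667.
P(Y = 14) = (1−p)^13 · p = 0.093464 · 0.166667 = 0.015577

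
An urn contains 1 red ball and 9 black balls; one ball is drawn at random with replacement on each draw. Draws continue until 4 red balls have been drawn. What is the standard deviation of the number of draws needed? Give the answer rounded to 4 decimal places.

18.9737

Y = total draws until the fourth success; negative binomial with r=4, p=0.10.
SD(Y) = √[r(1−p)/p²] = √(360.000000) = 18.973666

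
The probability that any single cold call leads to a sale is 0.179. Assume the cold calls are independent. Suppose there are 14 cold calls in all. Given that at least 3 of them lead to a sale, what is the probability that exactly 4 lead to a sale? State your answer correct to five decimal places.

0.30396

X ~ Binomial(14, 0.179). Want P(X=4 | X≥3) = P(X=4) / P(X≥3).
P(X=4) = C(14,4)·0.179^4·0.821^10 = 0.1429808
P(X≥3) = 1 − 0.0632127 − 0.1929488 − 0.2734421 = 0.4703964
Ratio = 0.1429808 / 0.4703964 = 0.3039581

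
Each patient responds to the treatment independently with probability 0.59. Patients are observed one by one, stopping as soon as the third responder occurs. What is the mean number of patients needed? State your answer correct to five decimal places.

5.08475

Y = total patients until the third success; negative binomial with r=3, p=0.59.
E[Y] = r / p = 3 / 0.59 = 5.0847458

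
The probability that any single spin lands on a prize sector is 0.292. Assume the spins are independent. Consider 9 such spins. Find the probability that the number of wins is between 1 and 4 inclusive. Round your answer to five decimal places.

X ~ Binomial(9, 0.292); P(1 ≤ X ≤ 4) = Σ C(9,k) p^k (1−p)^(9−k) over k:
  k=1: C(9,1)·0.292^1·0.708^8 = 0.1659172
  k=2: C(9,2)·0.292^2·0.708^7 = 0.2737165
  k=3: C(9,3)·0.292^3·0.708^6 = 0.2634070
  k=4: C(9,4)·0.292^4·0.708^5 = 0.1629552
Total = 0.8659960

0.86600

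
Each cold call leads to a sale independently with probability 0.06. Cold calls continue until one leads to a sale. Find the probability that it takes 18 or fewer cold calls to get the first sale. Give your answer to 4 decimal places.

0.6717

Y = number of cold calls to the first success; geometric, p = 0.06.
P(Y ≤ 18) = 1 − (1−p)^18 = 1 − 0.328323 = 0.671677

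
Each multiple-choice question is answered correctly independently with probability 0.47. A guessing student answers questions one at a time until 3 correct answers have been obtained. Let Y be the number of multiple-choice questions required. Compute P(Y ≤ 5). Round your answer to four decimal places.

Finishing within 5 multiple-choice questions ⇔ at least 3 successes in the first 5. With X ~ Binomial(5, 0.47), P(Y ≤ 5) = 1 − P(X ≤ 2).
  k=0: C(5,0)·0.47^0·0.53^5 = 0.041820
  k=1: C(5,1)·0.47^1·0.53^4 = 0.185426
  k=2: C(5,2)·0.47^2·0.53^3 = 0.328869
1 − 0.556115 = 0.443885

0.4439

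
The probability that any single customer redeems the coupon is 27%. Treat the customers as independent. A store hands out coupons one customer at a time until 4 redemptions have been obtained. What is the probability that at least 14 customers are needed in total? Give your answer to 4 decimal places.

Needing more than 13 customers ⇔ fewer than 4 successes in the first 13. With X ~ Binomial(13, 0.27), P(Y > 13) = P(X ≤ 3).
  k=0: C(13,0)·0.27^0·0.73^13 = 0.016718
  k=1: C(13,1)·0.27^1·0.73^12 = 0.080386
  k=2: C(13,2)·0.27^2·0.73^11 = 0.178391
  k=3: C(13,3)·0.27^3·0.73^10 = 0.241928
P(X ≤ 3) = 0.517424

0.5174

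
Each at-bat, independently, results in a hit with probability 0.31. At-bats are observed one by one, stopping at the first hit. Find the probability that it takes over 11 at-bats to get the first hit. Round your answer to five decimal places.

Y = number of at-bats to the first success; geometric, p = 0.31.
P(Y > 11) = P(first 11 all fail) = (1−p)^11 = 0.0168787

0.01688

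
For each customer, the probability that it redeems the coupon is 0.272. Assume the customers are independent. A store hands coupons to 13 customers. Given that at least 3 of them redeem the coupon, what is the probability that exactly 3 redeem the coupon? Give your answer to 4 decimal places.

0.3297

X ~ Binomial(13, 0.272). Want P(X=3 | X≥3) = P(X=3) / P(X≥3).
P(X=3) = C(13,3)·0.272^3·0.728^10 = 0.240650
P(X≥3) = 1 − 0.016133 − 0.078359 − 0.175662 = 0.729846
Ratio = 0.240650 / 0.729846 = 0.329727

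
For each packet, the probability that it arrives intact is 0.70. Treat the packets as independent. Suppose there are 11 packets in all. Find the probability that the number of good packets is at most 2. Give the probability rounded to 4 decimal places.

0.0006

X ~ Binomial(11, 0.70); P(X ≤ 2) = Σ C(11,k) p^k (1−p)^(11−k) over k:
  k=0: C(11,0)·0.70^0·0.30^11 = 0.000002
  k=1: C(11,1)·0.70^1·0.30^10 = 0.000045
  k=2: C(11,2)·0.70^2·0.30^9 = 0.000530
Total = 0.000578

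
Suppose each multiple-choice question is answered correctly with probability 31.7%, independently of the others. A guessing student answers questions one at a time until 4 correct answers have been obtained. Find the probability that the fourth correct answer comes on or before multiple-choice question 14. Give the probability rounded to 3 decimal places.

Finishing within 14 multiple-choice questions ⇔ at least 4 successes in the first 14. With X ~ Binomial(14, 0.317), P(Y ≤ 14) = 1 − P(X ≤ 3).
  k=0: C(14,0)·0.317^0·0.683^14 = 0.00481
  k=1: C(14,1)·0.317^1·0.683^13 = 0.03124
  k=2: C(14,2)·0.317^2·0.683^12 = 0.09423
  k=3: C(14,3)·0.317^3·0.683^11 = 0.17495
1 − 0.30522 = 0.69478

0.695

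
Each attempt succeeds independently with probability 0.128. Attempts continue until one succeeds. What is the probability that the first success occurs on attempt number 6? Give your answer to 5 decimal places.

Geometric (trials to first success), p = 0.128.
P(Y = 6) = (1−p)^5 · p = 0.50418 · 0.128 = 0.0645346

0.06453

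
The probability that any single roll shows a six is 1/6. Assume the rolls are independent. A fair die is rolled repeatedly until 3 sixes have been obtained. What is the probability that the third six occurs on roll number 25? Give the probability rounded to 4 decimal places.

0.0231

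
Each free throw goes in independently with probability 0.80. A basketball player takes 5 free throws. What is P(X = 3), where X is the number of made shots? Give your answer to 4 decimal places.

0.2048

X ~ Binomial(n=5, p=0.80).
P(X=3) = C(5,3) · p^3 · (1−p)^2
= 10 · 0.512 · 0.04 = 0.204800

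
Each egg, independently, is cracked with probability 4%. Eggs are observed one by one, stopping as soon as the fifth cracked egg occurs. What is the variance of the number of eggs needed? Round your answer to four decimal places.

Y = total eggs until the fifth success; negative binomial with r=5, p=0.04.
Var(Y) = r(1−p)/p² = 5·0.96 / 0.04² = 3000.000000

3000.0000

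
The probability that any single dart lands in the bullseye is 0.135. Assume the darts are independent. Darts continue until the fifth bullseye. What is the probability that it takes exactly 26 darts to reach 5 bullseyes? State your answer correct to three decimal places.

0.027

Y = trial on which the fifth success occurs; negative binomial, r=5, p=0.135.
P(Y=26) = C(25,4) · p^5 · (1−p)^21
= 12650 · 4.484e-05 · 0.047571 = 0.02698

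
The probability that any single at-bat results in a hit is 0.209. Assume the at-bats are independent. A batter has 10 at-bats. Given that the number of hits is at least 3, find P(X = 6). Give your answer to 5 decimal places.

0.01960

X ~ Binomial(10, 0.209). Want P(X=6 | X≥3) = P(X=6) / P(X≥3).
P(X=6) = C(10,6)·0.209^6·0.791^4 = 0.0068518
P(X≥3) = 1 − 0.0958881 − 0.2533580 − 0.3012430 = 0.3495109
Ratio = 0.0068518 / 0.3495109 = 0.0196039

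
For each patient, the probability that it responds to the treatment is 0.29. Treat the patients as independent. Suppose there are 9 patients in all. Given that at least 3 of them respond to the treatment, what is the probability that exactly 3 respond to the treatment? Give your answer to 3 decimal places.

0.514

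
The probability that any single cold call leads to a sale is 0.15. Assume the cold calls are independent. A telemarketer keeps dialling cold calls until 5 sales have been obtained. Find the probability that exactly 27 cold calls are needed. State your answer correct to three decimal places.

Y = trial on which the fifth success occurs; negative binomial, r=5, p=0.15.
P(Y=27) = C(26,4) · p^5 · (1−p)^22
= 14950 · 7.5937e-05 · 0.028004 = 0.03179

0.032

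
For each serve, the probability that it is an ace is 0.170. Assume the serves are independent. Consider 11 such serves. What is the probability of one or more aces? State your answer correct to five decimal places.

0.87122

P(at least one) = 1 − P(none) = 1 − (1 − 0.17)^11
= 1 − 0.1287831 = 0.8712169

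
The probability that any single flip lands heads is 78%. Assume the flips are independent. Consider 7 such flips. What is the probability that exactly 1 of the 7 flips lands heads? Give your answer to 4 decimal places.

0.0006

X ~ Binomial(n=7, p=0.78).
P(X=1) = C(7,1) · p^1 · (1−p)^6
= 7 · 0.78 · 0.00011338 = 0.000619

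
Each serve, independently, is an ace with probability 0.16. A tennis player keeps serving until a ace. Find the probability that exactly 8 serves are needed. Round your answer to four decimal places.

Geometric (trials to first success), p = 0.16.
P(Y = 8) = (1−p)^7 · p = 0.29509 · 0.16 = 0.047214

0.0472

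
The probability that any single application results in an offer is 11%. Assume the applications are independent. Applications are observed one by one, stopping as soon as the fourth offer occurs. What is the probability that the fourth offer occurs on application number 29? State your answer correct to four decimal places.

0.0260

Y = trial on which the fourth success occurs; negative binomial, r=4, p=0.11.
P(Y=29) = C(28,3) · p^4 · (1−p)^25
= 3276 · 0.00014641 · 0.054294 = 0.026041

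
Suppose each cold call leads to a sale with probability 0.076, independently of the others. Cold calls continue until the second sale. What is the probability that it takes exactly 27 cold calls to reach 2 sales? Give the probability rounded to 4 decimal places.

0.0208

Y = trial on which the second success occurs; negative binomial, r=2, p=0.076.
P(Y=27) = C(26,1) · p^2 · (1−p)^25
= 26 · 0.005776 · 0.13861 = 0.020816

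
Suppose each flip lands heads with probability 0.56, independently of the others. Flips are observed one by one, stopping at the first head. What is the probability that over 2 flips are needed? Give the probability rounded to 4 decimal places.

0.1936

Y = number of flips to the first success; geometric, p = 0.56.
P(Y > 2) = P(first 2 all fail) = (1−p)^2 = 0.193600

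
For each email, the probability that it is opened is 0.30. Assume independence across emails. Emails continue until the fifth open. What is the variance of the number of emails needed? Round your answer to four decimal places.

38.8889

Y = total emails until the fifth success; negative binomial with r=5, p=0.30.
Var(Y) = r(1−p)/p² = 5·0.70 / 0.30² = 38.888889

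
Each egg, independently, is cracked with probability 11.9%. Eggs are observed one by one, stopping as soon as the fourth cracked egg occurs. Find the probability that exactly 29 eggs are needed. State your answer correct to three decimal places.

0.028

Y = trial on which the fourth success occurs; negative binomial, r=4, p=0.119.
P(Y=29) = C(28,3) · p^4 · (1−p)^25
= 3276 · 0.00020053 · 0.042111 = 0.02766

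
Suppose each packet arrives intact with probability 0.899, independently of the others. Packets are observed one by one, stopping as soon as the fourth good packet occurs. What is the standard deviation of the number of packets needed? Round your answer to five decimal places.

Y = total packets until the fourth success; negative binomial with r=4, p=0.899.
SD(Y) = √[r(1−p)/p²] = √(0.4998756) = 0.7070188

0.70702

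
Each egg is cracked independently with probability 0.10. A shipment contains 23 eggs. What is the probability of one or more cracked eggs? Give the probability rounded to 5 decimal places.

P(at least one) = 1 − P(none) = 1 − (1 − 0.10)^23
= 1 − 0.0886294 = 0.9113706

0.91137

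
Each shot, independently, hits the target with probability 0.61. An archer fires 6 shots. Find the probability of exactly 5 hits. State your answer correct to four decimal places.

0.1976

X ~ Binomial(n=6, p=0.61).
P(X=5) = C(6,5) · p^5 · (1−p)^1
= 6 · 0.08446 · 0.39 = 0.197636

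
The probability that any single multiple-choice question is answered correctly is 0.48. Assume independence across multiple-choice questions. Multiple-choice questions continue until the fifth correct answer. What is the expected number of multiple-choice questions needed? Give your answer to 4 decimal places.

10.4167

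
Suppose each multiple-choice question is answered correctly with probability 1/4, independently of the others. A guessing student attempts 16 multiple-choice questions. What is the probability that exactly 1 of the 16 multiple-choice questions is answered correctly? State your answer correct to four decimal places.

X ~ Binomial(n=16, p=0.25).
P(X=1) = C(16,1) · p^1 · (1−p)^15
= 16 · 0.25 · 0.013363 = 0.053454

0.0535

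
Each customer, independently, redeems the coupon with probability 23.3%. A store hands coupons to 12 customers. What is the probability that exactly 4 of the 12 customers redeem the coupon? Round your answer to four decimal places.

0.1747

X ~ Binomial(n=12, p=0.233).
P(X=4) = C(12,4) · p^4 · (1−p)^8
= 495 · 0.0029473 · 0.11977 = 0.174740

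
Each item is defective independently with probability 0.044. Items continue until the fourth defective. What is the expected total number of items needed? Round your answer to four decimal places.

90.9091

Y = total items until the fourth success; negative binomial with r=4, p=0.044.
E[Y] = r / p = 4 / 0.044 = 90.909091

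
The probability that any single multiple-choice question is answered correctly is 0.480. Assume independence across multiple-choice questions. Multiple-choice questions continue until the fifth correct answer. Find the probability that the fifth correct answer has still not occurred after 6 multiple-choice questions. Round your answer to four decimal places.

Needing more than 6 multiple-choice questions ⇔ fewer than 5 successes in the first 6. With X ~ Binomial(6, 0.48), P(Y > 6) = P(X ≤ 4).
  k=0: C(6,0)·0.48^0·0.52^6 = 0.019771
  k=1: C(6,1)·0.48^1·0.52^5 = 0.109499
  k=2: C(6,2)·0.48^2·0.52^4 = 0.252689
  k=3: C(6,3)·0.48^3·0.52^3 = 0.311002
  k=4: C(6,4)·0.48^4·0.52^2 = 0.215309
P(X ≤ 4) = 0.908271

0.9083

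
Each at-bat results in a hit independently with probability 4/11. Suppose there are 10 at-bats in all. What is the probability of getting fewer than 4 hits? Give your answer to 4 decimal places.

0.4770

X ~ Binomial(10, 0.363636); P(X ≤ 3) = Σ C(10,k) p^k (1−p)^(10−k) over k:
  k=0: C(10,0)·0.363636^0·0.636364^10 = 0.010891
  k=1: C(10,1)·0.363636^1·0.636364^9 = 0.062232
  k=2: C(10,2)·0.363636^2·0.636364^8 = 0.160026
  k=3: C(10,3)·0.363636^3·0.636364^7 = 0.243849
Total = 0.476997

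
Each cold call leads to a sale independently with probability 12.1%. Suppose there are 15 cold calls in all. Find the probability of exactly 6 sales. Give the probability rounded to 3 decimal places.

X ~ Binomial(n=15, p=0.121).
P(X=6) = C(15,6) · p^6 · (1−p)^9
= 5005 · 3.1384e-06 · 0.31326 = 0.00492

0.005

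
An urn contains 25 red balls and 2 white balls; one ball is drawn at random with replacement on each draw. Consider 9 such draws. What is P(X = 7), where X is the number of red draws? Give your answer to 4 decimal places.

0.1153

X ~ Binomial(n=9, p=0.925926).
P(X=7) = C(9,7) · p^7 · (1−p)^2
= 36 · 0.58349 · 0.005487 = 0.115257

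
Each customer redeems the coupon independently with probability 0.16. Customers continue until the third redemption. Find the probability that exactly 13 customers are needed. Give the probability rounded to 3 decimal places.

Y = trial on which the third success occurs; negative binomial, r=3, p=0.16.
P(Y=13) = C(12,2) · p^3 · (1−p)^10
= 66 · 0.004096 · 0.1749 = 0.04728

0.047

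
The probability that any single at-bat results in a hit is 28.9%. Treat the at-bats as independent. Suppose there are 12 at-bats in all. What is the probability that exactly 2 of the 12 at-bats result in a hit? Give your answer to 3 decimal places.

X ~ Binomial(n=12, p=0.289).
P(X=2) = C(12,2) · p^2 · (1−p)^10
= 66 · 0.083521 · 0.033014 = 0.18199

0.182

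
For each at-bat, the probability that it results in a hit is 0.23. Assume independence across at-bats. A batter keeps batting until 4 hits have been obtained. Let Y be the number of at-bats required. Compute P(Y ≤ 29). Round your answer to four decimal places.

Finishing within 29 at-bats ⇔ at least 4 successes in the first 29. With X ~ Binomial(29, 0.23), P(Y ≤ 29) = 1 − P(X ≤ 3).
  k=0: C(29,0)·0.23^0·0.77^29 = 0.000511
  k=1: C(29,1)·0.23^1·0.77^28 = 0.004425
  k=2: C(29,2)·0.23^2·0.77^27 = 0.018503
  k=3: C(29,3)·0.23^3·0.77^26 = 0.049741
1 − 0.073178 = 0.926822

0.9268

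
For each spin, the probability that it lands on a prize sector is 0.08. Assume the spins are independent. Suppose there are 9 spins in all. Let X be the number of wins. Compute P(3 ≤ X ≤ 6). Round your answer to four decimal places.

X ~ Binomial(9, 0.08); P(3 ≤ X ≤ 6) = Σ C(9,k) p^k (1−p)^(9−k) over k:
  k=3: C(9,3)·0.08^3·0.92^6 = 0.026078
  k=4: C(9,4)·0.08^4·0.92^5 = 0.003401
  k=5: C(9,5)·0.08^5·0.92^4 = 0.000296
  k=6: C(9,6)·0.08^6·0.92^3 = 0.000017
Total = 0.029793

0.0298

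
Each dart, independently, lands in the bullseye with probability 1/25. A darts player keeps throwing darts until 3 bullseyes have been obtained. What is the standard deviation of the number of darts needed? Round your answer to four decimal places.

42.4264

Y = total darts until the third success; negative binomial with r=3, p=0.04.
SD(Y) = √[r(1−p)/p²] = √(1800.000000) = 42.426407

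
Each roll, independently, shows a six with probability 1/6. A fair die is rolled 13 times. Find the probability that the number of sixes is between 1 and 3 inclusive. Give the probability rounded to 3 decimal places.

0.748

X ~ Binomial(13, 0.166667); P(1 ≤ X ≤ 3) = Σ C(13,k) p^k (1−p)^(13−k) over k:
  k=1: C(13,1)·0.166667^1·0.833333^12 = 0.24301
  k=2: C(13,2)·0.166667^2·0.833333^11 = 0.29161
  k=3: C(13,3)·0.166667^3·0.833333^10 = 0.21385
Total = 0.74846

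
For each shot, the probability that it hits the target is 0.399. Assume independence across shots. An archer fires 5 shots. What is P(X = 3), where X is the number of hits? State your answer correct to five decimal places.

X ~ Binomial(n=5, p=0.399).
P(X=3) = C(5,3) · p^3 · (1−p)^2
= 10 · 0.063521 · 0.3612 = 0.2294392

0.22944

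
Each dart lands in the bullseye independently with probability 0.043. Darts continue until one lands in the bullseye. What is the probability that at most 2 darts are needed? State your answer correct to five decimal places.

0.08415

Y = number of darts to the first success; geometric, p = 0.043.
P(Y ≤ 2) = 1 − (1−p)^2 = 1 − 0.9158490 = 0.0841510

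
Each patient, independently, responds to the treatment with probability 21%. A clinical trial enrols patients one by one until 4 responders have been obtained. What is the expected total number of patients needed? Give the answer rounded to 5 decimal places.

19.04762

Y = total patients until the fourth success; negative binomial with r=4, p=0.21.
E[Y] = r / p = 4 / 0.21 = 19.0476190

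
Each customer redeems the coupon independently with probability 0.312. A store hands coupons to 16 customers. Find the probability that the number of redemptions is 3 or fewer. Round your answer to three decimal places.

0.215

X ~ Binomial(16, 0.312); P(X ≤ 3) = Σ C(16,k) p^k (1−p)^(16−k) over k:
  k=0: C(16,0)·0.312^0·0.688^16 = 0.00252
  k=1: C(16,1)·0.312^1·0.688^15 = 0.01829
  k=2: C(16,2)·0.312^2·0.688^14 = 0.06219
  k=3: C(16,3)·0.312^3·0.688^13 = 0.13161
Total = 0.21461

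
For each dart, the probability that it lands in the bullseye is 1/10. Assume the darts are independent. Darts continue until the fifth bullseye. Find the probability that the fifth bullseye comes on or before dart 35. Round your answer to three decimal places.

0.269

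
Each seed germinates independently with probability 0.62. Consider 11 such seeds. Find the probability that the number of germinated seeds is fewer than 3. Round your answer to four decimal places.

X ~ Binomial(11, 0.62); P(X ≤ 2) = Σ C(11,k) p^k (1−p)^(11−k) over k:
  k=0: C(11,0)·0.62^0·0.38^11 = 0.000024
  k=1: C(11,1)·0.62^1·0.38^10 = 0.000428
  k=2: C(11,2)·0.62^2·0.38^9 = 0.003493
Total = 0.003945

0.0039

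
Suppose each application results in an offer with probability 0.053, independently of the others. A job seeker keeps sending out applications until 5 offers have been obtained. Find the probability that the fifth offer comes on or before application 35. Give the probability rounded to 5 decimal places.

Finishing within 35 applications ⇔ at least 5 successes in the first 35. With X ~ Binomial(35, 0.053), P(Y ≤ 35) = 1 − P(X ≤ 4).
  k=0: C(35,0)·0.053^0·0.947^35 = 0.1486789
  k=1: C(35,1)·0.053^1·0.947^34 = 0.2912348
  k=2: C(35,2)·0.053^2·0.947^33 = 0.2770882
  k=3: C(35,3)·0.053^3·0.947^32 = 0.1705833
  k=4: C(35,4)·0.053^4·0.947^31 = 0.0763752
1 − 0.9639604 = 0.0360396

0.03604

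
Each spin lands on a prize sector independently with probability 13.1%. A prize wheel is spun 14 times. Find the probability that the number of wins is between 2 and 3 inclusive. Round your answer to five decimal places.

0.46425

X ~ Binomial(14, 0.131); P(2 ≤ X ≤ 3) = Σ C(14,k) p^k (1−p)^(14−k) over k:
  k=2: C(14,2)·0.131^2·0.869^12 = 0.2896152
  k=3: C(14,3)·0.131^3·0.869^11 = 0.1746356
Total = 0.4642508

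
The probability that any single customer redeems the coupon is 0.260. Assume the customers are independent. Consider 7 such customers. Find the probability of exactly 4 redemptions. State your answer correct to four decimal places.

0.0648

X ~ Binomial(n=7, p=0.26).
P(X=4) = C(7,4) · p^4 · (1−p)^3
= 35 · 0.0045698 · 0.40522 = 0.064812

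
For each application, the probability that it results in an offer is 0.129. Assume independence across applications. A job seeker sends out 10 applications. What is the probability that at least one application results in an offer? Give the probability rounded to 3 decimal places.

0.749

P(at least one) = 1 − P(none) = 1 − (1 − 0.129)^10
= 1 − 0.25129 = 0.74871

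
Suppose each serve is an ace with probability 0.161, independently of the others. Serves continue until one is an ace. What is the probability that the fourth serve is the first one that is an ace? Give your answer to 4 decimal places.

0.0951

Geometric (trials to first success), p = 0.161.
P(Y = 4) = (1−p)^3 · p = 0.59059 · 0.161 = 0.095085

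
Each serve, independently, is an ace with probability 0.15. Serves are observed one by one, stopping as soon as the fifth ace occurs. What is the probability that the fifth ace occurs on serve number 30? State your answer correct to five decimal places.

Y = trial on which the fifth success occurs; negative binomial, r=5, p=0.15.
P(Y=30) = C(29,4) · p^5 · (1−p)^25
= 23751 · 7.5937e-05 · 0.017198 = 0.0310178

0.03102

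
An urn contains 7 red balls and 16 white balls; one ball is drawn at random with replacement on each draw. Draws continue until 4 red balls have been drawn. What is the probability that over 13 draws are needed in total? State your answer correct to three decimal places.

Needing more than 13 draws ⇔ fewer than 4 successes in the first 13. With X ~ Binomial(13, 0.304348), P(Y > 13) = P(X ≤ 3).
  k=0: C(13,0)·0.304348^0·0.695652^13 = 0.00894
  k=1: C(13,1)·0.304348^1·0.695652^12 = 0.05082
  k=2: C(13,2)·0.304348^2·0.695652^11 = 0.13340
  k=3: C(13,3)·0.304348^3·0.695652^10 = 0.21399
P(X ≤ 3) = 0.40714

0.407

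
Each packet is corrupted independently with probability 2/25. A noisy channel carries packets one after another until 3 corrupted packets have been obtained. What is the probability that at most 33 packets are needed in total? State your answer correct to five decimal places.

0.49820

Finishing within 33 packets ⇔ at least 3 successes in the first 33. With X ~ Binomial(33, 0.08), P(Y ≤ 33) = 1 − P(X ≤ 2).
  k=0: C(33,0)·0.08^0·0.92^33 = 0.0638261
  k=1: C(33,1)·0.08^1·0.92^32 = 0.1831532
  k=2: C(33,2)·0.08^2·0.92^31 = 0.2548218
1 − 0.5018010 = 0.4981990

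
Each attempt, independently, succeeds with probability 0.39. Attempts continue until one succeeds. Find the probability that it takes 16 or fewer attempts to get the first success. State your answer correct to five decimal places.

Y = number of attempts to the first success; geometric, p = 0.39.
P(Y ≤ 16) = 1 − (1−p)^16 = 1 − 0.0003675 = 0.9996325

0.99963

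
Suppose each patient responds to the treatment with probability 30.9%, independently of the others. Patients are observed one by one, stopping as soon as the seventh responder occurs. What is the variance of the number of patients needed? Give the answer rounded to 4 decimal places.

Y = total patients until the seventh success; negative binomial with r=7, p=0.309.
Var(Y) = r(1−p)/p² = 7·0.691 / 0.309² = 50.659293

50.6593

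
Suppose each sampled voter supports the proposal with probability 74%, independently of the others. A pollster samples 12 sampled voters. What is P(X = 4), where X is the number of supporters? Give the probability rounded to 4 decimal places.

X ~ Binomial(n=12, p=0.74).
P(X=4) = C(12,4) · p^4 · (1−p)^8
= 495 · 0.29987 · 2.0883e-05 = 0.003100

0.0031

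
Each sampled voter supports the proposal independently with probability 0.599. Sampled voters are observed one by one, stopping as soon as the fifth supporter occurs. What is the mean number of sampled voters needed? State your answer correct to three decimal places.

Y = total sampled voters until the fifth success; negative binomial with r=5, p=0.599.
E[Y] = r / p = 5 / 0.599 = 8.34725

8.347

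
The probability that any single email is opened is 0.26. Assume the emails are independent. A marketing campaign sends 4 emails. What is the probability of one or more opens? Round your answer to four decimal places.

0.7001

P(at least one) = 1 − P(none) = 1 − (1 − 0.26)^4
= 1 − 0.299866 = 0.700134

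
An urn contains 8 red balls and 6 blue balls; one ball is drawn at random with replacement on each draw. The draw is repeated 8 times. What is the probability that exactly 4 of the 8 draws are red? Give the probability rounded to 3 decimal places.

0.252

X ~ Binomial(n=8, p=0.571429).
P(X=4) = C(8,4) · p^4 · (1−p)^4
= 70 · 0.10662 · 0.033736 = 0.25179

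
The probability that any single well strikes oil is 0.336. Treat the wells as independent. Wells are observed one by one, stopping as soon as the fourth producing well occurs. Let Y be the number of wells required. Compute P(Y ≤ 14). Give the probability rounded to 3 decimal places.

Finishing within 14 wells ⇔ at least 4 successes in the first 14. With X ~ Binomial(14, 0.336), P(Y ≤ 14) = 1 − P(X ≤ 3).
  k=0: C(14,0)·0.336^0·0.664^14 = 0.00324
  k=1: C(14,1)·0.336^1·0.664^13 = 0.02294
  k=2: C(14,2)·0.336^2·0.664^12 = 0.07546
  k=3: C(14,3)·0.336^3·0.664^11 = 0.15275
1 − 0.25439 = 0.74561

0.746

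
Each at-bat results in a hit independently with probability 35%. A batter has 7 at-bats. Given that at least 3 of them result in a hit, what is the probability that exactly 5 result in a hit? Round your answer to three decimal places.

0.100

X ~ Binomial(7, 0.35). Want P(X=5 | X≥3) = P(X=5) / P(X≥3).
P(X=5) = C(7,5)·0.35^5·0.65^2 = 0.04660
P(X≥3) = 1 − 0.04902 − 0.18478 − 0.29848 = 0.46772
Ratio = 0.04660 / 0.46772 = 0.09963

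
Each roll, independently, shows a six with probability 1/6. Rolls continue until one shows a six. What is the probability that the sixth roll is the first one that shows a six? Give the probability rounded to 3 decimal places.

Geometric (trials to first success), p = 0.166667.
P(Y = 6) = (1−p)^5 · p = 0.40188 · 0.166667 = 0.06698

0.067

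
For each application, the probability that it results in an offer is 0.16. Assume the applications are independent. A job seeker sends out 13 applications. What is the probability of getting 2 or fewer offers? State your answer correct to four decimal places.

X ~ Binomial(13, 0.16); P(X ≤ 2) = Σ C(13,k) p^k (1−p)^(13−k) over k:
  k=0: C(13,0)·0.16^0·0.84^13 = 0.103665
  k=1: C(13,1)·0.16^1·0.84^12 = 0.256693
  k=2: C(13,2)·0.16^2·0.84^11 = 0.293364
Total = 0.653722

0.6537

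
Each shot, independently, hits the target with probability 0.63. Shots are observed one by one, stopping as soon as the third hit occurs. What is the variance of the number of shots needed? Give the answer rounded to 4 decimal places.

2.7967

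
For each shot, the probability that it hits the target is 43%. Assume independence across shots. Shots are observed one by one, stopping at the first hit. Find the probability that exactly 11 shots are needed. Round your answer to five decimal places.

Geometric (trials to first success), p = 0.43.
P(Y = 11) = (1−p)^10 · p = 0.0036203 · 0.43 = 0.0015567

0.00156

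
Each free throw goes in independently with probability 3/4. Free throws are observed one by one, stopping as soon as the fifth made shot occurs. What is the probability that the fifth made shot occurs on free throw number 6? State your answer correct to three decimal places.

Y = trial on which the fifth success occurs; negative binomial, r=5, p=0.75.
P(Y=6) = C(5,4) · p^5 · (1−p)^1
= 5 · 0.2373 · 0.25 = 0.29663

0.297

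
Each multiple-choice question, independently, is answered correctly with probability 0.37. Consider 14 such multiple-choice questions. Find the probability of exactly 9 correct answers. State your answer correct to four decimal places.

0.0258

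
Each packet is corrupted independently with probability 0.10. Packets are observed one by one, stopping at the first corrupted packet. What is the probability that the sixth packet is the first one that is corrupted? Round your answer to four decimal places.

0.0590

Geometric (trials to first success), p = 0.10.
P(Y = 6) = (1−p)^5 · p = 0.59049 · 0.10 = 0.059049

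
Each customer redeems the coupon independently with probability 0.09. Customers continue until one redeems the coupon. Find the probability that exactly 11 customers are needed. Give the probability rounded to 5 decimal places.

0.03505

Geometric (trials to first success), p = 0.09.
P(Y = 11) = (1−p)^10 · p = 0.38942 · 0.09 = 0.0350475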